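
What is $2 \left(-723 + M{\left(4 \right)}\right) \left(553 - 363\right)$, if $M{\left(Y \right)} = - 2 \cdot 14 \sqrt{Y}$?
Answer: $-296020$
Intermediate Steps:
$M{\left(Y \right)} = - 28 \sqrt{Y}$
$2 \left(-723 + M{\left(4 \right)}\right) \left(553 - 363\right) = 2 \left(-723 - 28 \sqrt{4}\right) \left(553 - 363\right) = 2 \left(-723 - 56\right) 190 = 2 \left(\left(-779\right) 190\right) = 2 \left(-148010\right) = -296020$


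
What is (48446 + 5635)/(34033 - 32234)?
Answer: 54081/1799 ≈ 30.062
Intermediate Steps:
(48446 + 5635)/(34033 - 32234) = 54081/1799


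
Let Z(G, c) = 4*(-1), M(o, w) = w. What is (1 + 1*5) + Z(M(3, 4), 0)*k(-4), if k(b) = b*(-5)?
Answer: -74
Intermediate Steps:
Z(G, c) = -4
k(b) = -5*b
(1 + 1*5) + Z(M(3, 4), 0)*k(-4) = (1 + 1*5) - (-20)*(-4) = (1 + 5) - 4*20 = 6 - 80 = -74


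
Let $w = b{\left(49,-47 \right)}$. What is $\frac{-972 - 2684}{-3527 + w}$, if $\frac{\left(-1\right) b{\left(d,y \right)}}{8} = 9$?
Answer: $\frac{3656}{3599} \approx 1.0158$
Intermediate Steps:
$b{\left(d,y \right)} = -72$ ($b{\left(d,y \right)} = \left(-8\right) 9 = -72$)
$w = -72$
$\frac{-972 - 2684}{-3527 + w} = \frac{-972 - 2684}{-3527 - 72} = - \frac{3656}{-3599} = \left(-3656\right) \left(- \frac{1}{3599}\right) = \frac{3656}{3599}$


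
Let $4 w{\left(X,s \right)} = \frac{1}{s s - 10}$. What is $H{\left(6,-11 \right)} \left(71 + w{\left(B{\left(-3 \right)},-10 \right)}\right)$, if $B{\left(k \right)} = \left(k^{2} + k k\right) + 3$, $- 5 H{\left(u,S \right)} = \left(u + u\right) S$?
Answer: $\frac{281171}{150} \approx 1874.5$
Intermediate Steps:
$H{\left(u,S \right)} = - \frac{2 S u}{5}$ ($H{\left(u,S \right)} = - \frac{\left(u + u\right) S}{5} = - \frac{2 u S}{5} = - \frac{2 S u}{5}$)
$B{\left(k \right)} = 3 + 2 k^{2}$ ($B{\left(k \right)} = \left(k^{2} + k^{2}\right) + 3 = 2 k^{2} + 3 = 3 + 2 k^{2}$)
$w{\left(X,s \right)} = \frac{1}{4 \left(-10 + s^{2}\right)}$ ($w{\left(X,s \right)} = \frac{1}{4 \left(s s - 10\right)} = \frac{1}{4 \left(s^{2} - 10\right)} = \frac{1}{4 \left(-10 + s^{2}\right)}$)
$H{\left(6,-11 \right)} \left(71 + w{\left(B{\left(-3 \right)},-10 \right)}\right) = \left(- \frac{2}{5}\right) \left(-11\right) 6 \left(71 + \frac{1}{4 \left(-10 + \left(-10\right)^{2}\right)}\right) = \frac{132 \left(71 + \frac{1}{4 \left(-10 + 100\right)}\right)}{5} = \frac{132 \left(71 + \frac{1}{4 \cdot 90}\right)}{5} = \frac{132 \left(71 + \frac{1}{4} \cdot \frac{1}{90}\right)}{5} = \frac{132 \left(71 + \frac{1}{360}\right)}{5} = \frac{132}{5} \cdot \frac{25561}{360} = \frac{281171}{150}$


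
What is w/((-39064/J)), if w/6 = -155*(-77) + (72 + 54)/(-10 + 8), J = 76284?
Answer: -679232736/4883 ≈ -1.3910e+5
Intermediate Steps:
w = 71232 (w = 6*(-155*(-77) + (72 + 54)/(-10 + 8)) = 6*(11935 + 126/(-2)) = 6*(11935 + 126*(-1/2)) = 6*(11935 - 63) = 6*11872 = 71232)
w/((-39064/J)) = 71232/((-39064/76284)) = 71232/((-39064*1/76284)) = 71232/(-9766/19071) = 71232*(-19071/9766) = -679232736/4883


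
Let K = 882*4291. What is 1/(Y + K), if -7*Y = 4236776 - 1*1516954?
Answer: 1/3396116 ≈ 2.9445e-7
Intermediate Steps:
K = 3784662
Y = -388546 (Y = -(4236776 - 1*1516954)/7 = -(4236776 - 1516954)/7 = -⅐*2719822 = -388546)
1/(Y + K) = 1/(-388546 + 3784662) = 1/3396116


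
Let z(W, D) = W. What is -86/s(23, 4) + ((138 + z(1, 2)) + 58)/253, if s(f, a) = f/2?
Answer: -1695/253 ≈ -6.6996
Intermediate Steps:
s(f, a) = f/2 (s(f, a) = f*(1/2) = f/2)
-86/s(23, 4) + ((138 + z(1, 2)) + 58)/253 = -86/((1/2)*23) + ((138 + 1) + 58)/253 = -86/23/2 + (139 + 58)*(1/253) = -86*2/23 + 197*(1/253) = -172/23 + 197/253 = -1695/253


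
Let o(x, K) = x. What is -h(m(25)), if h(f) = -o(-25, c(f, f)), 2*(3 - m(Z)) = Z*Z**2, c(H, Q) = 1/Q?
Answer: -25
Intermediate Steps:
m(Z) = 3 - Z**3/2 (m(Z) = 3 - Z*Z**2/2 = 3 - Z**3/2)
h(f) = 25 (h(f) = -1*(-25) = 25)
-h(m(25)) = -1*25 = -25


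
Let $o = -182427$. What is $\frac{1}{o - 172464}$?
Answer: $- \frac{1}{354891} \approx -2.8178 \cdot 10^{-6}$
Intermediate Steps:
$\frac{1}{o - 172464} = \frac{1}{-182427 - 172464} = \frac{1}{-354891} = - \frac{1}{354891}$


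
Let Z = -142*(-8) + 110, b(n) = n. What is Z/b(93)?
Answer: 1246/93 ≈ 13.398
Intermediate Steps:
Z = 1246 (Z = 1136 + 110 = 1246)
Z/b(93) = 1246/93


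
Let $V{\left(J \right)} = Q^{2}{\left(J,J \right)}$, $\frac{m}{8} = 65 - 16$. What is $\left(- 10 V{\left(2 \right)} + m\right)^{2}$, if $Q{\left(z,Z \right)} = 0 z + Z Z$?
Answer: $53824$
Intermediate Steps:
$m = 392$ ($m = 8 \left(65 - 16\right) = 8 \cdot 49 = 392$)
$Q{\left(z,Z \right)} = Z^{2}$ ($Q{\left(z,Z \right)} = 0 + Z^{2} = Z^{2}$)
$V{\left(J \right)} = J^{4}$ ($V{\left(J \right)} = \left(J^{2}\right)^{2} = J^{4}$)
$\left(- 10 V{\left(2 \right)} + m\right)^{2} = \left(- 10 \cdot 2^{4} + 392\right)^{2} = \left(\left(-10\right) 16 + 392\right)^{2} = \left(-160 + 392\right)^{2} = 232^{2} = 53824$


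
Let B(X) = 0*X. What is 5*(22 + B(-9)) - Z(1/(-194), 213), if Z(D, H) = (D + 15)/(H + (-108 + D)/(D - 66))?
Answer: 58613990375/533193092 ≈ 109.93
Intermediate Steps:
B(X) = 0
Z(D, H) = (15 + D)/(H + (-108 + D)/(-66 + D))
5*(22 + B(-9)) - Z(1/(-194), 213) = 5*(22 + 0) - (-990 + (1/(-194))² - 51/(-194))/(-108 + 1/(-194) - 66*213 + 213/(-194)) = 5*22 - (-990 + (-1/194)² - 51*(-1/194))/(-108 - 1/194 - 14058 - 1/194*213) = 110 - (-990 + 1/37636 + 51/194)/(-108 - 1/194 - 14058 - 213/194) = 110 - (-37249745)/((-1374209/97)*37636) = 110 - (-97)*(-37249745)/(1374209*37636) = 110 - 1*37249745/533193092 = 110 - 37249745/533193092 = 58613990375/533193092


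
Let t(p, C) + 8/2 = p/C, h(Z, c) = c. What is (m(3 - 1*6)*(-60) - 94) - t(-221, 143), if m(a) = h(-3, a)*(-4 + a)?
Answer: -14833/11 ≈ -1348.5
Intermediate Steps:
t(p, C) = -4 + p/C
m(a) = a*(-4 + a)
(m(3 - 1*6)*(-60) - 94) - t(-221, 143) = (((3 - 1*6)*(-4 + (3 - 1*6)))*(-60) - 94) - (-4 - 221/143) = (((3 - 6)*(-4 + (3 - 6)))*(-60) - 94) - (-4 - 221*1/143) = (-3*(-4 - 3)*(-60) - 94) - (-4 - 17/11) = (-3*(-7)*(-60) - 94) - 1*(-61/11) = (21*(-60) - 94) + 61/11 = (-1260 - 94) + 61/11 = -1354 + 61/11 = -14833/11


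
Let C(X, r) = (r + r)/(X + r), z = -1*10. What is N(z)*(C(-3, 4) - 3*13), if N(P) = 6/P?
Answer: 93/5 ≈ 18.600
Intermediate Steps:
z = -10
C(X, r) = 2*r/(X + r) (C(X, r) = (2*r)/(X + r) = 2*r/(X + r))
N(z)*(C(-3, 4) - 3*13) = (6/(-10))*(2*4/(-3 + 4) - 3*13) = (6*(-⅒))*(2*4/1 - 39) = -3*(2*4*1 - 39)/5 = -3*(8 - 39)/5 = -⅗*(-31) = 93/5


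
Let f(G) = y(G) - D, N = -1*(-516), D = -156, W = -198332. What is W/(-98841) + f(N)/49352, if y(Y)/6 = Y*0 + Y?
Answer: 2527377949/1219500258 ≈ 2.0725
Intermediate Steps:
y(Y) = 6*Y (y(Y) = 6*(Y*0 + Y) = 6*(0 + Y) = 6*Y)
N = 516
f(G) = 156 + 6*G (f(G) = 6*G - 1*(-156) = 6*G + 156 = 156 + 6*G)
W/(-98841) + f(N)/49352 = -198332/(-98841) + (156 + 6*516)/49352 = -198332*(-1/98841) + (156 + 3096)*(1/49352) = 198332/98841 + 3252*(1/49352) = 198332/98841 + 813/12338 = 2527377949/1219500258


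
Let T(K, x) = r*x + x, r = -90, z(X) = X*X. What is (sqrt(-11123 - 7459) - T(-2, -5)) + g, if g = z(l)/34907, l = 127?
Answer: -15517486/34907 + I*sqrt(18582) ≈ -444.54 + 136.32*I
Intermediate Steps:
z(X) = X**2
T(K, x) = -89*x (T(K, x) = -90*x + x = -89*x)
g = 16129/34907 (g = 127**2/34907 = 16129*(1/34907) = 16129/34907 ≈ 0.46206)
(sqrt(-11123 - 7459) - T(-2, -5)) + g = (sqrt(-11123 - 7459) - (-89)*(-5)) + 16129/34907 = (sqrt(-18582) - 1*445) + 16129/34907 = (I*sqrt(18582) - 445) + 16129/34907 = (-445 + I*sqrt(18582)) + 16129/34907 = -15517486/34907 + I*sqrt(18582)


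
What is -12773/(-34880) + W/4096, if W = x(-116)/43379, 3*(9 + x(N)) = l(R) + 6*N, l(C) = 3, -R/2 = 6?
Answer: 2216311693/6052238080 ≈ 0.36620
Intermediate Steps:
R = -12 (R = -2*6 = -12)
x(N) = -8 + 2*N (x(N) = -9 + (3 + 6*N)/3 = -9 + (1 + 2*N) = -8 + 2*N)
W = -240/43379 (W = (-8 + 2*(-116))/43379 = (-8 - 232)*(1/43379) = -240*1/43379 = -240/43379 ≈ -0.0055326)
-12773/(-34880) + W/4096 = -12773/(-34880) - 240/43379/4096 = -12773*(-1/34880) - 240/43379*1/4096 = 12773/34880 - 15/11105024 = 2216311693/6052238080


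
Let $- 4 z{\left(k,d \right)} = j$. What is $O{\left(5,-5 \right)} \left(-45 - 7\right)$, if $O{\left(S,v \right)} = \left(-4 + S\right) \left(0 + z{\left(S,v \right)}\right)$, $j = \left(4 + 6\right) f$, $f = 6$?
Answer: $780$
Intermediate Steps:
$j = 60$ ($j = \left(4 + 6\right) 6 = 10 \cdot 6 = 60$)
$z{\left(k,d \right)} = -15$ ($z{\left(k,d \right)} = \left(- \frac{1}{4}\right) 60 = -15$)
$O{\left(S,v \right)} = 60 - 15 S$ ($O{\left(S,v \right)} = \left(-4 + S\right) \left(0 - 15\right) = \left(-4 + S\right) \left(-15\right) = 60 - 15 S$)
$O{\left(5,-5 \right)} \left(-45 - 7\right) = \left(60 - 75\right) \left(-45 - 7\right) = \left(60 - 75\right) \left(-52\right) = \left(-15\right) \left(-52\right) = 780$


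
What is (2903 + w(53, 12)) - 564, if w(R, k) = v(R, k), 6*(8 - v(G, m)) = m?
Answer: 2345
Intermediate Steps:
v(G, m) = 8 - m/6
w(R, k) = 8 - k/6
(2903 + w(53, 12)) - 564 = (2903 + (8 - 1/6*12)) - 564 = (2903 + (8 - 2)) - 564 = (2903 + 6) - 564 = 2909 - 564 = 2345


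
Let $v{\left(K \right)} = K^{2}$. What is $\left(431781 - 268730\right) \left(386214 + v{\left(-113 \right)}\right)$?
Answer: $65054577133$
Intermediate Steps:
$\left(431781 - 268730\right) \left(386214 + v{\left(-113 \right)}\right) = \left(431781 - 268730\right) \left(386214 + \left(-113\right)^{2}\right) = 163051 \left(386214 + 12769\right) = 163051 \cdot 398983 = 65054577133$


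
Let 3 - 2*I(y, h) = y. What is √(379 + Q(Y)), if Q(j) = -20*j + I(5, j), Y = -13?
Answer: √638 ≈ 25.259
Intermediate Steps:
I(y, h) = 3/2 - y/2
Q(j) = -1 - 20*j (Q(j) = -20*j + (3/2 - ½*5) = -20*j + (3/2 - 5/2) = -20*j - 1 = -1 - 20*j)
√(379 + Q(Y)) = √(379 + (-1 - 20*(-13))) = √(379 + (-1 + 260)) = √(379 + 259) = √638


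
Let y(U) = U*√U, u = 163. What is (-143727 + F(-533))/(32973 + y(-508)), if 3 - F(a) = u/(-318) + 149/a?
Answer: -267743193352445/68832374486018 - 12374992468660*I*√127/103248561729027 ≈ -3.8898 - 1.3507*I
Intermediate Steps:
y(U) = U^(3/2)
F(a) = 1117/318 - 149/a (F(a) = 3 - (163/(-318) + 149/a) = 3 - (163*(-1/318) + 149/a) = 3 - (-163/318 + 149/a) = 3 + (163/318 - 149/a) = 1117/318 - 149/a)
(-143727 + F(-533))/(32973 + y(-508)) = (-143727 + (1117/318 - 149/(-533)))/(32973 + (-508)^(3/2)) = (-143727 + (1117/318 - 149*(-1/533)))/(32973 - 1016*I*√127) = (-143727 + (1117/318 + 149/533))/(32973 - 1016*I*√127) = (-143727 + 642743/169494)/(32973 - 1016*I*√127) = -24360221395/(169494*(32973 - 1016*I*√127))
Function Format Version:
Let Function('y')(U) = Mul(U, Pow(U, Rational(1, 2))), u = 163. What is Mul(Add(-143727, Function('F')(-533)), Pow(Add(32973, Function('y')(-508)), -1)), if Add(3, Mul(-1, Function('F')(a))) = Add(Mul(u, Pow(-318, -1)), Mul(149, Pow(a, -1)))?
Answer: Add(Rational(-267743193352445, 68832374486018), Mul(Rational(-12374992468660, 103248561729027), I, Pow(127, Rational(1, 2)))) ≈ Add(-3.8898, Mul(-1.3507, I))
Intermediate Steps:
Function('y')(U) = Pow(U, Rational(3, 2))
Function('F')(a) = Add(Rational(1117, 318), Mul(-149, Pow(a, -1))) (Function('F')(a) = Add(3, Mul(-1, Add(Mul(163, Pow(-318, -1)), Mul(149, Pow(a, -1))))) = Add(3, Mul(-1, Add(Mul(163, Rational(-1, 318)), Mul(149, Pow(a, -1))))) = Add(3, Mul(-1, Add(Rational(-163, 318), Mul(149, Pow(a, -1))))) = Add(3, Add(Rational(163, 318), Mul(-149, Pow(a, -1)))) = Add(Rational(1117, 318), Mul(-149, Pow(a, -1))))
Mul(Add(-143727, Function('F')(-533)), Pow(Add(32973, Function('y')(-508)), -1)) = Mul(Add(-143727, Add(Rational(1117, 318), Mul(-149, Pow(-533, -1)))), Pow(Add(32973, Pow(-508, Rational(3, 2))), -1)) = Mul(Add(-143727, Add(Rational(1117, 318), Mul(-149, Rational(-1, 533)))), Pow(Add(32973, Mul(-1016, I, Pow(127, Rational(1, 2)))), -1)) = Mul(Add(-143727, Add(Rational(1117, 318), Rational(149, 533))), Pow(Add(32973, Mul(-1016, I, Pow(127, Rational(1, 2)))), -1)) = Mul(Add(-143727, Rational(642743, 169494)), Pow(Add(32973, Mul(-1016, I, Pow(127, Rational(1, 2)))), -1)) = Mul(Rational(-24360221395, 169494), Pow(Add(32973, Mul(-1016, I, Pow(127, Rational(1, 2)))), -1))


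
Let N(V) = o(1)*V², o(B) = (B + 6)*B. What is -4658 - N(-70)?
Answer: -38958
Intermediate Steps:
o(B) = B*(6 + B) (o(B) = (6 + B)*B = B*(6 + B))
N(V) = 7*V² (N(V) = (1*(6 + 1))*V² = (1*7)*V² = 7*V²)
-4658 - N(-70) = -4658 - 7*(-70)² = -4658 - 7*4900 = -4658 - 1*34300 = -4658 - 34300 = -38958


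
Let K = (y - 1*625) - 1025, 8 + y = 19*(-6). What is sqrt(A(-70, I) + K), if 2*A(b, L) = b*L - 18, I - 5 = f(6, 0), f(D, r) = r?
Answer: 2*I*sqrt(489) ≈ 44.227*I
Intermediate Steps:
y = -122 (y = -8 + 19*(-6) = -8 - 114 = -122)
I = 5 (I = 5 + 0 = 5)
A(b, L) = -9 + L*b/2 (A(b, L) = (b*L - 18)/2 = (L*b - 18)/2 = (-18 + L*b)/2 = -9 + L*b/2)
K = -1772 (K = (-122 - 1*625) - 1025 = (-122 - 625) - 1025 = -747 - 1025 = -1772)
sqrt(A(-70, I) + K) = sqrt((-9 + (1/2)*5*(-70)) - 1772) = sqrt((-9 - 175) - 1772) = sqrt(-184 - 1772) = sqrt(-1956) = 2*I*sqrt(489)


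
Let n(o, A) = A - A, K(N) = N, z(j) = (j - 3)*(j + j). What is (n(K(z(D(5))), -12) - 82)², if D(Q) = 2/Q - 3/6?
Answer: 6724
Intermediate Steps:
D(Q) = -½ + 2/Q (D(Q) = 2/Q - 3*⅙ = 2/Q - ½ = -½ + 2/Q)
z(j) = 2*j*(-3 + j) (z(j) = (-3 + j)*(2*j) = 2*j*(-3 + j))
n(o, A) = 0
(n(K(z(D(5))), -12) - 82)² = (0 - 82)² = (-82)² = 6724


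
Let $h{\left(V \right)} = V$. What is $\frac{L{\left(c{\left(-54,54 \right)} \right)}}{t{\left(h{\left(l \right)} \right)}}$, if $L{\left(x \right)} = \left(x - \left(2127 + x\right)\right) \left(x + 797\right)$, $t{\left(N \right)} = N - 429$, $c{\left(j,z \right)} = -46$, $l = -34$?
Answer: $\frac{1597377}{463} \approx 3450.1$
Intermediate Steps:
$t{\left(N \right)} = -429 + N$
$L{\left(x \right)} = -1695219 - 2127 x$ ($L{\left(x \right)} = - 2127 \left(797 + x\right) = -1695219 - 2127 x$)
$\frac{L{\left(c{\left(-54,54 \right)} \right)}}{t{\left(h{\left(l \right)} \right)}} = \frac{-1695219 - -97842}{-429 - 34} = \frac{-1695219 + 97842}{-463} = \left(-1597377\right) \left(- \frac{1}{463}\right) = \frac{1597377}{463}$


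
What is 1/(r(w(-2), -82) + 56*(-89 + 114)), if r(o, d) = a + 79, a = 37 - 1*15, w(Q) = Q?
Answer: 1/1501 ≈ 0.00066622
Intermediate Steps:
a = 22 (a = 37 - 15 = 22)
r(o, d) = 101 (r(o, d) = 22 + 79 = 101)
1/(r(w(-2), -82) + 56*(-89 + 114)) = 1/(101 + 56*(-89 + 114)) = 1/(101 + 56*25) = 1/(101 + 1400) = 1/1501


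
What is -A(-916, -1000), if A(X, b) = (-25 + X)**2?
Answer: -885481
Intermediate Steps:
-A(-916, -1000) = -(-25 - 916)**2 = -1*(-941)**2 = -1*885481 = -885481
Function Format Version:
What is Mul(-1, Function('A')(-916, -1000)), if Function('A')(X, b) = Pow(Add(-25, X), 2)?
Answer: -885481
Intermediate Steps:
Mul(-1, Function('A')(-916, -1000)) = Mul(-1, Pow(Add(-25, -916), 2)) = Mul(-1, Pow(-941, 2)) = Mul(-1, 885481) = -885481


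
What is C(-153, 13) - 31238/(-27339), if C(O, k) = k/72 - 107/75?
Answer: -1697659/16403400 ≈ -0.10349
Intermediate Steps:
C(O, k) = -107/75 + k/72 (C(O, k) = k*(1/72) - 107*1/75 = k/72 - 107/75 = -107/75 + k/72)
C(-153, 13) - 31238/(-27339) = (-107/75 + (1/72)*13) - 31238/(-27339) = (-107/75 + 13/72) - 31238*(-1/27339) = -2243/1800 + 31238/27339 = -1697659/16403400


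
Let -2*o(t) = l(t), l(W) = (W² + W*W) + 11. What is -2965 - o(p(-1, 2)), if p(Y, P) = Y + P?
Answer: -5917/2 ≈ -2958.5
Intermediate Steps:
p(Y, P) = P + Y
l(W) = 11 + 2*W² (l(W) = (W² + W²) + 11 = 2*W² + 11 = 11 + 2*W²)
o(t) = -11/2 - t² (o(t) = -(11 + 2*t²)/2 = -11/2 - t²)
-2965 - o(p(-1, 2)) = -2965 - (-11/2 - (2 - 1)²) = -2965 - (-11/2 - 1*1²) = -2965 - (-11/2 - 1*1) = -2965 - (-11/2 - 1) = -2965 - 1*(-13/2) = -2965 + 13/2 = -5917/2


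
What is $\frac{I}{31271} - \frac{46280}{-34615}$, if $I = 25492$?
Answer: $\frac{465925492}{216489133} \approx 2.1522$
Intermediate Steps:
$\frac{I}{31271} - \frac{46280}{-34615} = \frac{25492}{31271} - \frac{46280}{-34615} = 25492 \cdot \frac{1}{31271} - - \frac{9256}{6923} = \frac{25492}{31271} + \frac{9256}{6923} = \frac{465925492}{216489133}$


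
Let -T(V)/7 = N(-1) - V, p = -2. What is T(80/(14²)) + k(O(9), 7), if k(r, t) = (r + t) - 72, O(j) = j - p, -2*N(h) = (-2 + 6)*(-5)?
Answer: -848/7 ≈ -121.14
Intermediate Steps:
N(h) = 10 (N(h) = -(-2 + 6)*(-5)/2 = -2*(-5) = -½*(-20) = 10)
O(j) = 2 + j (O(j) = j - 1*(-2) = j + 2 = 2 + j)
T(V) = -70 + 7*V (T(V) = -7*(10 - V) = -70 + 7*V)
k(r, t) = -72 + r + t
T(80/(14²)) + k(O(9), 7) = (-70 + 7*(80/(14²))) + (-72 + (2 + 9) + 7) = (-70 + 7*(80/196)) + (-72 + 11 + 7) = (-70 + 7*(80*(1/196))) - 54 = (-70 + 7*(20/49)) - 54 = (-70 + 20/7) - 54 = -470/7 - 54 = -848/7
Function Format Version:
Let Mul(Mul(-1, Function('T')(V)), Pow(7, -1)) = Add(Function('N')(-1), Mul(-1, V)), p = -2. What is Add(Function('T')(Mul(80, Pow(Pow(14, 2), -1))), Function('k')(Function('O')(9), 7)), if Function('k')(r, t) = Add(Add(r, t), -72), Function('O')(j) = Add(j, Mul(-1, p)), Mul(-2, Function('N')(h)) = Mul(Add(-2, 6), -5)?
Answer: Rational(-848, 7) ≈ -121.14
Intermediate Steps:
Function('N')(h) = 10 (Function('N')(h) = Mul(Rational(-1, 2), Mul(Add(-2, 6), -5)) = Mul(Rational(-1, 2), Mul(4, -5)) = Mul(Rational(-1, 2), -20) = 10)
Function('O')(j) = Add(2, j) (Function('O')(j) = Add(j, Mul(-1, -2)) = Add(j, 2) = Add(2, j))
Function('T')(V) = Add(-70, Mul(7, V)) (Function('T')(V) = Mul(-7, Add(10, Mul(-1, V))) = Add(-70, Mul(7, V)))
Function('k')(r, t) = Add(-72, r, t)
Add(Function('T')(Mul(80, Pow(Pow(14, 2), -1))), Function('k')(Function('O')(9), 7)) = Add(Add(-70, Mul(7, Mul(80, Pow(Pow(14, 2), -1)))), Add(-72, Add(2, 9), 7)) = Add(Add(-70, Mul(7, Mul(80, Pow(196, -1)))), Add(-72, 11, 7)) = Add(Add(-70, Mul(7, Mul(80, Rational(1, 196)))), -54) = Add(Add(-70, Mul(7, Rational(20, 49))), -54) = Add(Add(-70, Rational(20, 7)), -54) = Add(Rational(-470, 7), -54) = Rational(-848, 7)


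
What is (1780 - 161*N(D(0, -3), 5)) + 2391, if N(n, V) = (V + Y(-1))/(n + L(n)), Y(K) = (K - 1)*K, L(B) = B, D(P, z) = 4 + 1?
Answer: 40583/10 ≈ 4058.3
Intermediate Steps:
D(P, z) = 5
Y(K) = K*(-1 + K) (Y(K) = (-1 + K)*K = K*(-1 + K))
N(n, V) = (2 + V)/(2*n) (N(n, V) = (V - (-1 - 1))/(n + n) = (V - 1*(-2))/((2*n)) = (V + 2)*(1/(2*n)) = (2 + V)*(1/(2*n)) = (2 + V)/(2*n))
(1780 - 161*N(D(0, -3), 5)) + 2391 = (1780 - 161*(2 + 5)/(2*5)) + 2391 = (1780 - 161*7/(2*5)) + 2391 = (1780 - 161*7/10) + 2391 = (1780 - 1127/10) + 2391 = 16673/10 + 2391 = 40583/10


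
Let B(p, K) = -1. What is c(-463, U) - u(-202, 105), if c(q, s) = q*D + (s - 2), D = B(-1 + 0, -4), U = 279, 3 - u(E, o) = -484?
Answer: 253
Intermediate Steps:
u(E, o) = 487 (u(E, o) = 3 - 1*(-484) = 3 + 484 = 487)
D = -1
c(q, s) = -2 + s - q (c(q, s) = q*(-1) + (s - 2) = -q + (-2 + s) = -2 + s - q)
c(-463, U) - u(-202, 105) = (-2 + 279 - 1*(-463)) - 1*487 = (-2 + 279 + 463) - 487 = 740 - 487 = 253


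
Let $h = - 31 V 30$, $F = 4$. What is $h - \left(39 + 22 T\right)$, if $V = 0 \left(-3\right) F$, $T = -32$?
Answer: $665$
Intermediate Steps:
$V = 0$ ($V = 0 \left(-3\right) 4 = 0 \cdot 4 = 0$)
$h = 0$ ($h = \left(-31\right) 0 \cdot 30 = 0 \cdot 30 = 0$)
$h - \left(39 + 22 T\right) = 0 - -665 = 0 + \left(704 - 39\right) = 0 + 665 = 665$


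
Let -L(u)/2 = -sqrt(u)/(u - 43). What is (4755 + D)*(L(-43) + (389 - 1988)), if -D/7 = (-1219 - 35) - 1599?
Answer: -39536874 - 24726*I*sqrt(43)/43 ≈ -3.9537e+7 - 3770.7*I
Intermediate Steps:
D = 19971 (D = -7*((-1219 - 35) - 1599) = -7*(-1254 - 1599) = -7*(-2853) = 19971)
L(u) = 2*sqrt(u)/(-43 + u) (L(u) = -(-2)*sqrt(u)/(u - 43) = -(-2)*sqrt(u)/(-43 + u) = 2*sqrt(u)/(-43 + u))
(4755 + D)*(L(-43) + (389 - 1988)) = (4755 + 19971)*(2*sqrt(-43)/(-43 - 43) + (389 - 1988)) = 24726*(2*(I*sqrt(43))/(-86) - 1599) = 24726*(2*(I*sqrt(43))*(-1/86) - 1599) = 24726*(-I*sqrt(43)/43 - 1599) = 24726*(-1599 - I*sqrt(43)/43) = -39536874 - 24726*I*sqrt(43)/43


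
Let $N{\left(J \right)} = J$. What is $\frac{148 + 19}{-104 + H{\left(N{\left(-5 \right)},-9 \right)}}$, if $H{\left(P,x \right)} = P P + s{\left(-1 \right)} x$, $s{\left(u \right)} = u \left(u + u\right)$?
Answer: $- \frac{167}{97} \approx -1.7216$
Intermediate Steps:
$s{\left(u \right)} = 2 u^{2}$ ($s{\left(u \right)} = u 2 u = 2 u^{2}$)
$H{\left(P,x \right)} = P^{2} + 2 x$ ($H{\left(P,x \right)} = P P + 2 \left(-1\right)^{2} x = P^{2} + 2 \cdot 1 x = P^{2} + 2 x$)
$\frac{148 + 19}{-104 + H{\left(N{\left(-5 \right)},-9 \right)}} = \frac{148 + 19}{-104 + \left(\left(-5\right)^{2} + 2 \left(-9\right)\right)} = \frac{167}{-104 + \left(25 - 18\right)} = \frac{167}{-104 + 7} = \frac{167}{-97} = 167 \left(- \frac{1}{97}\right) = - \frac{167}{97}$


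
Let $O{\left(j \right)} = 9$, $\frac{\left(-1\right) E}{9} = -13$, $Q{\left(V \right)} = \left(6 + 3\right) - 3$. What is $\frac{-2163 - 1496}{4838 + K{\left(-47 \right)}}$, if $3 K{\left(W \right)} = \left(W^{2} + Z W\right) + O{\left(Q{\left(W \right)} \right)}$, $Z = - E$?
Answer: $- \frac{10977}{22231} \approx -0.49377$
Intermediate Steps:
$Q{\left(V \right)} = 6$ ($Q{\left(V \right)} = 9 - 3 = 6$)
$E = 117$ ($E = \left(-9\right) \left(-13\right) = 117$)
$Z = -117$ ($Z = \left(-1\right) 117 = -117$)
$K{\left(W \right)} = 3 - 39 W + \frac{W^{2}}{3}$ ($K{\left(W \right)} = \frac{\left(W^{2} - 117 W\right) + 9}{3} = \frac{9 + W^{2} - 117 W}{3} = 3 - 39 W + \frac{W^{2}}{3}$)
$\frac{-2163 - 1496}{4838 + K{\left(-47 \right)}} = \frac{-2163 - 1496}{4838 + \left(3 - -1833 + \frac{\left(-47\right)^{2}}{3}\right)} = - \frac{3659}{4838 + \left(3 + 1833 + \frac{1}{3} \cdot 2209\right)} = - \frac{3659}{4838 + \left(3 + 1833 + \frac{2209}{3}\right)} = - \frac{3659}{4838 + \frac{7717}{3}} = - \frac{3659}{\frac{22231}{3}} = \left(-3659\right) \frac{3}{22231} = - \frac{10977}{22231}$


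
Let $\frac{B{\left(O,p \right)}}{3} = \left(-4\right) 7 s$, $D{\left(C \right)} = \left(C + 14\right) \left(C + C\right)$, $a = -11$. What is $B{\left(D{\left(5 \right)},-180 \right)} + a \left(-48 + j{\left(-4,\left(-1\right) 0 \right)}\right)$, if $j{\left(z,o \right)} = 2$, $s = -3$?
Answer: $758$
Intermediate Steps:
$D{\left(C \right)} = 2 C \left(14 + C\right)$ ($D{\left(C \right)} = \left(14 + C\right) 2 C = 2 C \left(14 + C\right)$)
$B{\left(O,p \right)} = 252$ ($B{\left(O,p \right)} = 3 \left(-4\right) 7 \left(-3\right) = 3 \left(\left(-28\right) \left(-3\right)\right) = 3 \cdot 84 = 252$)
$B{\left(D{\left(5 \right)},-180 \right)} + a \left(-48 + j{\left(-4,\left(-1\right) 0 \right)}\right) = 252 - 11 \left(-48 + 2\right) = 252 - -506 = 252 + 506 = 758$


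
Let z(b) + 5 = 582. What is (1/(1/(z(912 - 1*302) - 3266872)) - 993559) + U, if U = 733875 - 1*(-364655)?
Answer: -3161324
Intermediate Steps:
z(b) = 577 (z(b) = -5 + 582 = 577)
U = 1098530 (U = 733875 + 364655 = 1098530)
(1/(1/(z(912 - 1*302) - 3266872)) - 993559) + U = (1/(1/(577 - 3266872)) - 993559) + 1098530 = (1/(1/(-3266295)) - 993559) + 1098530 = (1/(-1/3266295) - 993559) + 1098530 = (-3266295 - 993559) + 1098530 = -4259854 + 1098530 = -3161324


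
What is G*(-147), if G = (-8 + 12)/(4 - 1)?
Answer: -196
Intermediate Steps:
G = 4/3 ≈ 1.3333
G*(-147) = (4/3)*(-147) = -196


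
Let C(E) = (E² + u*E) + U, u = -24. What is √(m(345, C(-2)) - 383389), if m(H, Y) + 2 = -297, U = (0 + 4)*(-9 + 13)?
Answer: 438*I*√2 ≈ 619.43*I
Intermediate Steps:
U = 16 (U = 4*4 = 16)
C(E) = 16 + E² - 24*E (C(E) = (E² - 24*E) + 16 = 16 + E² - 24*E)
m(H, Y) = -299 (m(H, Y) = -2 - 297 = -299)
√(m(345, C(-2)) - 383389) = √(-299 - 383389) = √(-383688) = 438*I*√2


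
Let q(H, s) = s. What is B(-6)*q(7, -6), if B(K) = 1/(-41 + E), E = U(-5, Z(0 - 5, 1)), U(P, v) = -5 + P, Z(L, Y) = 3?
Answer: 2/17 ≈ 0.11765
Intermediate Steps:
E = -10 (E = -5 - 5 = -10)
B(K) = -1/51 (B(K) = 1/(-41 - 10) = 1/(-51) = -1/51)
B(-6)*q(7, -6) = -1/51*(-6) = 2/17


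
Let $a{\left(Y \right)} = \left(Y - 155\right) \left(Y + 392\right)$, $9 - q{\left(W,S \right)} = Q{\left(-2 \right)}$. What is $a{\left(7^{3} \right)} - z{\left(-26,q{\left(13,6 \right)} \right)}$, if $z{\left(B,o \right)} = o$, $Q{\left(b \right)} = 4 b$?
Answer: $138163$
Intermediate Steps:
$q{\left(W,S \right)} = 17$ ($q{\left(W,S \right)} = 9 - 4 \left(-2\right) = 9 - -8 = 9 + 8 = 17$)
$a{\left(Y \right)} = \left(-155 + Y\right) \left(392 + Y\right)$
$a{\left(7^{3} \right)} - z{\left(-26,q{\left(13,6 \right)} \right)} = \left(-60760 + \left(7^{3}\right)^{2} + 237 \cdot 7^{3}\right) - 17 = \left(-60760 + 343^{2} + 237 \cdot 343\right) - 17 = \left(-60760 + 117649 + 81291\right) - 17 = 138180 - 17 = 138163$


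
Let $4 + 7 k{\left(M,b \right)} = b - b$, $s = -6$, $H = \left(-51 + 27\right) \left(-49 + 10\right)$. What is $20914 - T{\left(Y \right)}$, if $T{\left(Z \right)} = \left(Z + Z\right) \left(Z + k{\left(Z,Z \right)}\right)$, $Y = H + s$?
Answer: $- \frac{11954762}{7} \approx -1.7078 \cdot 10^{6}$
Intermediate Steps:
$H = 936$ ($H = \left(-24\right) \left(-39\right) = 936$)
$Y = 930$ ($Y = 936 - 6 = 930$)
$k{\left(M,b \right)} = - \frac{4}{7}$ ($k{\left(M,b \right)} = - \frac{4}{7} + \frac{b - b}{7} = - \frac{4}{7} + \frac{1}{7} \cdot 0 = - \frac{4}{7} + 0 = - \frac{4}{7}$)
$T{\left(Z \right)} = 2 Z \left(- \frac{4}{7} + Z\right)$ ($T{\left(Z \right)} = \left(Z + Z\right) \left(Z - \frac{4}{7}\right) = 2 Z \left(- \frac{4}{7} + Z\right)$)
$20914 - T{\left(Y \right)} = 20914 - \frac{2}{7} \cdot 930 \left(-4 + 7 \cdot 930\right) = 20914 - \frac{2}{7} \cdot 930 \left(-4 + 6510\right) = 20914 - \frac{2}{7} \cdot 930 \cdot 6506 = 20914 - \frac{12101160}{7} = - \frac{11954762}{7}$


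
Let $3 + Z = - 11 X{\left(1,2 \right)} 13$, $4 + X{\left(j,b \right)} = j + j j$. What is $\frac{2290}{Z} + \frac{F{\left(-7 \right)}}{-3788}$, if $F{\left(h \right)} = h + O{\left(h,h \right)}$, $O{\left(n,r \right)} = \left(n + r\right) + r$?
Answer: $\frac{2170611}{268001} \approx 8.0993$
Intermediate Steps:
$O{\left(n,r \right)} = n + 2 r$
$X{\left(j,b \right)} = -4 + j + j^{2}$ ($X{\left(j,b \right)} = -4 + \left(j + j j\right) = -4 + \left(j + j^{2}\right) = -4 + j + j^{2}$)
$F{\left(h \right)} = 4 h$ ($F{\left(h \right)} = h + \left(h + 2 h\right) = h + 3 h = 4 h$)
$Z = 283$ ($Z = -3 + - 11 \left(-4 + 1 + 1^{2}\right) 13 = -3 + - 11 \left(-4 + 1 + 1\right) 13 = -3 + \left(-11\right) \left(-2\right) 13 = -3 + 22 \cdot 13 = -3 + 286 = 283$)
$\frac{2290}{Z} + \frac{F{\left(-7 \right)}}{-3788} = \frac{2290}{283} + \frac{4 \left(-7\right)}{-3788} = 2290 \cdot \frac{1}{283} - - \frac{7}{947} = \frac{2290}{283} + \frac{7}{947} = \frac{2170611}{268001}$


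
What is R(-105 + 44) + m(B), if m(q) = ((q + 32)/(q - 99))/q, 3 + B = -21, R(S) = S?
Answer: -22508/369 ≈ -60.997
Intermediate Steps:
B = -24 (B = -3 - 21 = -24)
m(q) = (32 + q)/(q*(-99 + q)) (m(q) = ((32 + q)/(-99 + q))/q = (32 + q)/(q*(-99 + q)))
R(-105 + 44) + m(B) = (-105 + 44) + (32 - 24)/((-24)*(-99 - 24)) = -61 - 1/24*8/(-123) = -61 - 1/24*(-1/123)*8 = -61 + 1/369 = -22508/369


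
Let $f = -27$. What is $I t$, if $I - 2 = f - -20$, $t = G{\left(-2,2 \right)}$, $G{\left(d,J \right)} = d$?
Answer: $10$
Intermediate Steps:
$t = -2$
$I = -5$ ($I = 2 - 7 = -5$)
$I t = \left(-5\right) \left(-2\right) = 10$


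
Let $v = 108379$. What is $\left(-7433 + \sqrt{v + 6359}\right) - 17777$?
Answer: $-25210 + \sqrt{114738} \approx -24871.0$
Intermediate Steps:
$\left(-7433 + \sqrt{v + 6359}\right) - 17777 = \left(-7433 + \sqrt{108379 + 6359}\right) - 17777 = \left(-7433 + \sqrt{114738}\right) - 17777 = -25210 + \sqrt{114738}$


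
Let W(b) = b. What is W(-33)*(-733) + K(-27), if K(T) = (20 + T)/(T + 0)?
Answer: 653110/27 ≈ 24189.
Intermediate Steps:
K(T) = (20 + T)/T
W(-33)*(-733) + K(-27) = -33*(-733) + (20 - 27)/(-27) = 24189 - 1/27*(-7) = 24189 + 7/27 = 653110/27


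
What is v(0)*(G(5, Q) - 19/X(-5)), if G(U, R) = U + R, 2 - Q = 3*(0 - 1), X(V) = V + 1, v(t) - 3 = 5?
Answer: 118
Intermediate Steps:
v(t) = 8 (v(t) = 3 + 5 = 8)
X(V) = 1 + V
Q = 5 (Q = 2 - 3*(0 - 1) = 2 - 3*(-1) = 2 - 1*(-3) = 2 + 3 = 5)
G(U, R) = R + U
v(0)*(G(5, Q) - 19/X(-5)) = 8*((5 + 5) - 19/(1 - 5)) = 8*(10 - 19/(-4)) = 8*(10 - 19*(-¼)) = 8*(10 + 19/4) = 8*(59/4) = 118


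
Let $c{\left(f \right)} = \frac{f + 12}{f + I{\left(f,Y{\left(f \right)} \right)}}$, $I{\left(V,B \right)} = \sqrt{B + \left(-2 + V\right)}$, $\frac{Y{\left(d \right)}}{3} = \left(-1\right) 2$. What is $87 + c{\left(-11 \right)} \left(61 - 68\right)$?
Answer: $\frac{1751}{20} + \frac{i \sqrt{19}}{20} \approx 87.55 + 0.21794 i$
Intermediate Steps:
$Y{\left(d \right)} = -6$ ($Y{\left(d \right)} = 3 \left(\left(-1\right) 2\right) = 3 \left(-2\right) = -6$)
$I{\left(V,B \right)} = \sqrt{-2 + B + V}$
$c{\left(f \right)} = \frac{12 + f}{f + \sqrt{-8 + f}}$ ($c{\left(f \right)} = \frac{f + 12}{f + \sqrt{-2 - 6 + f}} = \frac{12 + f}{f + \sqrt{-8 + f}}$)
$87 + c{\left(-11 \right)} \left(61 - 68\right) = 87 + \frac{12 - 11}{-11 + \sqrt{-8 - 11}} \left(61 - 68\right) = 87 + \frac{1}{-11 + \sqrt{-19}} \cdot 1 \left(61 - 68\right) = 87 + \frac{1}{-11 + i \sqrt{19}} \cdot 1 \left(-7\right) = 87 + \frac{1}{-11 + i \sqrt{19}} \left(-7\right) = 87 - \frac{7}{-11 + i \sqrt{19}}$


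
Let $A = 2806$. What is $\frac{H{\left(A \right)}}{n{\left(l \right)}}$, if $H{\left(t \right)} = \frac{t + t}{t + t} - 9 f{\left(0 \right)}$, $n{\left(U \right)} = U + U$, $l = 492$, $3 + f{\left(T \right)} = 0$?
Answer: $\frac{7}{246} \approx 0.028455$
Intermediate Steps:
$f{\left(T \right)} = -3$ ($f{\left(T \right)} = -3 + 0 = -3$)
$n{\left(U \right)} = 2 U$
$H{\left(t \right)} = 28$ ($H{\left(t \right)} = \frac{t + t}{t + t} - -27 = \frac{2 t}{2 t} + 27 = 2 t \frac{1}{2 t} + 27 = 1 + 27 = 28$)
$\frac{H{\left(A \right)}}{n{\left(l \right)}} = \frac{28}{2 \cdot 492} = \frac{28}{984} = 28 \cdot \frac{1}{984} = \frac{7}{246}$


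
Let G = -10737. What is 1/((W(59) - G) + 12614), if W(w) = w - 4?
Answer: 1/23406 ≈ 4.2724e-5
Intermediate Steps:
W(w) = -4 + w
1/((W(59) - G) + 12614) = 1/(((-4 + 59) - 1*(-10737)) + 12614) = 1/((55 + 10737) + 12614) = 1/(10792 + 12614) = 1/23406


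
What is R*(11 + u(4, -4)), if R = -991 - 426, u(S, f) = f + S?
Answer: -15587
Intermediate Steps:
u(S, f) = S + f
R = -1417
R*(11 + u(4, -4)) = -1417*(11 + (4 - 4)) = -1417*(11 + 0) = -1417*11 = -15587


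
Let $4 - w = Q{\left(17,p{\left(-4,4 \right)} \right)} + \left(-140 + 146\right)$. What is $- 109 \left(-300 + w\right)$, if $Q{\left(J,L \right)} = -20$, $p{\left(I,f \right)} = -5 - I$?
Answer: $30738$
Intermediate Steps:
$w = 18$ ($w = 4 - \left(-20 + \left(-140 + 146\right)\right) = 4 - \left(-20 + 6\right) = 4 - -14 = 4 + 14 = 18$)
$- 109 \left(-300 + w\right) = - 109 \left(-300 + 18\right) = \left(-109\right) \left(-282\right) = 30738$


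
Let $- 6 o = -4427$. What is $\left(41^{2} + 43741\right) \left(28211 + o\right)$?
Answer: $\frac{3944741723}{3} \approx 1.3149 \cdot 10^{9}$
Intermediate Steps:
$o = \frac{4427}{6}$ ($o = \left(- \frac{1}{6}\right) \left(-4427\right) = \frac{4427}{6} \approx 737.83$)
$\left(41^{2} + 43741\right) \left(28211 + o\right) = \left(41^{2} + 43741\right) \left(28211 + \frac{4427}{6}\right) = \left(1681 + 43741\right) \frac{173693}{6} = 45422 \cdot \frac{173693}{6} = \frac{3944741723}{3}$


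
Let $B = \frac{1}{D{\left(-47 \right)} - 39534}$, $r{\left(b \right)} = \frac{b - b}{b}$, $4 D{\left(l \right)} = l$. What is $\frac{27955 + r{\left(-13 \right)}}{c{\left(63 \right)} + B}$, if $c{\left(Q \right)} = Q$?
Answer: $\frac{884401153}{1993105} \approx 443.73$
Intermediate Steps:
$D{\left(l \right)} = \frac{l}{4}$
$r{\left(b \right)} = 0$ ($r{\left(b \right)} = \frac{0}{b} = 0$)
$B = - \frac{4}{158183}$ ($B = \frac{1}{\frac{1}{4} \left(-47\right) - 39534} = \frac{1}{- \frac{47}{4} - 39534} = \frac{1}{- \frac{158183}{4}} = - \frac{4}{158183} \approx -2.5287 \cdot 10^{-5}$)
$\frac{27955 + r{\left(-13 \right)}}{c{\left(63 \right)} + B} = \frac{27955 + 0}{63 - \frac{4}{158183}} = \frac{27955}{\frac{9965525}{158183}} = 27955 \cdot \frac{158183}{9965525} = \frac{884401153}{1993105}$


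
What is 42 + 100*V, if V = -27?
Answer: -2658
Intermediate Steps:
42 + 100*V = 42 + 100*(-27) = 42 - 2700 = -2658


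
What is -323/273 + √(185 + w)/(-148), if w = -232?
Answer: -323/273 - I*√47/148 ≈ -1.1831 - 0.046322*I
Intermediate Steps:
-323/273 + √(185 + w)/(-148) = -323/273 + √(185 - 232)/(-148) = -323*1/273 + √(-47)*(-1/148) = -323/273 + (I*√47)*(-1/148) = -323/273 - I*√47/148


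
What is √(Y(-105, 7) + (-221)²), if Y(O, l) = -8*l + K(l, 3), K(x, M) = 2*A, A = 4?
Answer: √48793 ≈ 220.89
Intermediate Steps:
K(x, M) = 8 (K(x, M) = 2*4 = 8)
Y(O, l) = 8 - 8*l (Y(O, l) = -8*l + 8 = 8 - 8*l)
√(Y(-105, 7) + (-221)²) = √((8 - 8*7) + (-221)²) = √((8 - 56) + 48841) = √(-48 + 48841) = √48793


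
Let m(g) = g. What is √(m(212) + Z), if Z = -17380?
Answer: 4*I*√1073 ≈ 131.03*I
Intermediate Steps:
√(m(212) + Z) = √(212 - 17380) = √(-17168) = 4*I*√1073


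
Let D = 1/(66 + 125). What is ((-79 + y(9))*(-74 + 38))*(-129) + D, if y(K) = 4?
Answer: -66525299/191 ≈ -3.4830e+5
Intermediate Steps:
D = 1/191 ≈ 0.0052356
((-79 + y(9))*(-74 + 38))*(-129) + D = ((-79 + 4)*(-74 + 38))*(-129) + 1/191 = -75*(-36)*(-129) + 1/191 = 2700*(-129) + 1/191 = -348300 + 1/191 = -66525299/191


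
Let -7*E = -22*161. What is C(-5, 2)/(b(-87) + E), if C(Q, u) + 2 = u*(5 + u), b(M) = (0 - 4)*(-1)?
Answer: 2/85 ≈ 0.023529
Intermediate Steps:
b(M) = 4 (b(M) = -4*(-1) = 4)
C(Q, u) = -2 + u*(5 + u)
E = 506 (E = -(-22)*161/7 = -⅐*(-3542) = 506)
C(-5, 2)/(b(-87) + E) = (-2 + 2² + 5*2)/(4 + 506) = (-2 + 4 + 10)/510 = 12*(1/510) = 2/85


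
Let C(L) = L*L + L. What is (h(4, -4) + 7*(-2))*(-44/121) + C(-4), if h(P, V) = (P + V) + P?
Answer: 172/11 ≈ 15.636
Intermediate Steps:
h(P, V) = V + 2*P
C(L) = L + L**2 (C(L) = L**2 + L = L + L**2)
(h(4, -4) + 7*(-2))*(-44/121) + C(-4) = ((-4 + 2*4) + 7*(-2))*(-44/121) - 4*(1 - 4) = ((-4 + 8) - 14)*(-44*1/121) - 4*(-3) = (4 - 14)*(-4/11) + 12 = -10*(-4/11) + 12 = 40/11 + 12 = 172/11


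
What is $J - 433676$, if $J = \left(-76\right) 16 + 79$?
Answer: $-434813$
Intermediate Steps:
$J = -1137$ ($J = -1216 + 79 = -1137$)
$J - 433676 = -1137 - 433676 = -434813$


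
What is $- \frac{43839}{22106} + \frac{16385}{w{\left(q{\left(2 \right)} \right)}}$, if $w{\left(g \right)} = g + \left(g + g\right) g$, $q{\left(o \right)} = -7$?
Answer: $\frac{51173923}{287378} \approx 178.07$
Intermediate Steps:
$w{\left(g \right)} = g + 2 g^{2}$ ($w{\left(g \right)} = g + 2 g g = g + 2 g^{2}$)
$- \frac{43839}{22106} + \frac{16385}{w{\left(q{\left(2 \right)} \right)}} = - \frac{43839}{22106} + \frac{16385}{\left(-7\right) \left(1 + 2 \left(-7\right)\right)} = \left(-43839\right) \frac{1}{22106} + \frac{16385}{\left(-7\right) \left(1 - 14\right)} = - \frac{43839}{22106} + \frac{16385}{\left(-7\right) \left(-13\right)} = - \frac{43839}{22106} + \frac{16385}{91} = \frac{51173923}{287378}$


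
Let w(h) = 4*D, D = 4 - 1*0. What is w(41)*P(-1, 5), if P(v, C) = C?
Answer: 80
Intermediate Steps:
D = 4 (D = 4 + 0 = 4)
w(h) = 16 (w(h) = 4*4 = 16)
w(41)*P(-1, 5) = 16*5 = 80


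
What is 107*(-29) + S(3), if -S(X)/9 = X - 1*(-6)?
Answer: -3184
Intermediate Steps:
S(X) = -54 - 9*X (S(X) = -9*(X - 1*(-6)) = -9*(X + 6) = -9*(6 + X) = -54 - 9*X)
107*(-29) + S(3) = 107*(-29) + (-54 - 9*3) = -3103 + (-54 - 27) = -3103 - 81 = -3184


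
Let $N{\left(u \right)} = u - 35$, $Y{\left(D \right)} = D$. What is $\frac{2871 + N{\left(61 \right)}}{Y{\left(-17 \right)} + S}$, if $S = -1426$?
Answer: $- \frac{2897}{1443} \approx -2.0076$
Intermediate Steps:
$N{\left(u \right)} = -35 + u$
$\frac{2871 + N{\left(61 \right)}}{Y{\left(-17 \right)} + S} = \frac{2871 + \left(-35 + 61\right)}{-17 - 1426} = \frac{2871 + 26}{-1443} = 2897 \left(- \frac{1}{1443}\right) = - \frac{2897}{1443}$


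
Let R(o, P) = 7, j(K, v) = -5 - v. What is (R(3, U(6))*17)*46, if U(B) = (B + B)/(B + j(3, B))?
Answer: 5474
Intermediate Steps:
U(B) = -2*B/5 (U(B) = (B + B)/(B + (-5 - B)) = (2*B)/(-5) = (2*B)*(-⅕) = -2*B/5)
(R(3, U(6))*17)*46 = (7*17)*46 = 119*46 = 5474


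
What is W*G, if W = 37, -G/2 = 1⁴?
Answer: -74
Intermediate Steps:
G = -2 (G = -2*1⁴ = -2*1 = -2)
W*G = 37*(-2) = -74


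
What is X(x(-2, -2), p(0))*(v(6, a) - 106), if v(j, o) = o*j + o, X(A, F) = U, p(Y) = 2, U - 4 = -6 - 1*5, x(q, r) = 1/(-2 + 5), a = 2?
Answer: 644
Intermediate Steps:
x(q, r) = ⅓ (x(q, r) = 1/3 = ⅓)
U = -7 (U = 4 + (-6 - 1*5) = 4 + (-6 - 5) = 4 - 11 = -7)
X(A, F) = -7
v(j, o) = o + j*o (v(j, o) = j*o + o = o + j*o)
X(x(-2, -2), p(0))*(v(6, a) - 106) = -7*(2*(1 + 6) - 106) = -7*(2*7 - 106) = -7*(14 - 106) = -7*(-92) = 644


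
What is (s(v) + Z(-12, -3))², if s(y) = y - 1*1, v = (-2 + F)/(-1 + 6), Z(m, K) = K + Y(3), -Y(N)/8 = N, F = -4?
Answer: 21316/25 ≈ 852.64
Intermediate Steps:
Y(N) = -8*N
Z(m, K) = -24 + K (Z(m, K) = K - 8*3 = K - 24 = -24 + K)
v = -6/5 (v = (-2 - 4)/(-1 + 6) = -6/5 ≈ -1.2000)
s(y) = -1 + y (s(y) = y - 1 = -1 + y)
(s(v) + Z(-12, -3))² = ((-1 - 6/5) + (-24 - 3))² = (-11/5 - 27)² = (-146/5)² = 21316/25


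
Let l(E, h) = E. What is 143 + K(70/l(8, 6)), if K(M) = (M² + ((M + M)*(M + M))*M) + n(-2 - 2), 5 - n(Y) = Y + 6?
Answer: 11609/4 ≈ 2902.3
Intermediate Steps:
n(Y) = -1 - Y (n(Y) = 5 - (Y + 6) = 5 - (6 + Y) = 5 + (-6 - Y) = -1 - Y)
K(M) = 3 + M² + 4*M³ (K(M) = (M² + ((M + M)*(M + M))*M) + (-1 - (-2 - 2)) = (M² + ((2*M)*(2*M))*M) + (-1 - 1*(-4)) = (M² + (4*M²)*M) + (-1 + 4) = (M² + 4*M³) + 3 = 3 + M² + 4*M³)
143 + K(70/l(8, 6)) = 143 + (3 + (70/8)² + 4*(70/8)³) = 143 + (3 + (70*(⅛))² + 4*(70*(⅛))³) = 143 + (3 + (35/4)² + 4*(35/4)³) = 143 + (3 + 1225/16 + 4*(42875/64)) = 143 + (3 + 1225/16 + 42875/16) = 143 + 11037/4 = 11609/4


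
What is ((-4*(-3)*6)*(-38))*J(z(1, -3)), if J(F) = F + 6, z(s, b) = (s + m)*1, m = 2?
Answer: -24624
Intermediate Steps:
z(s, b) = 2 + s (z(s, b) = (s + 2)*1 = (2 + s)*1 = 2 + s)
J(F) = 6 + F
((-4*(-3)*6)*(-38))*J(z(1, -3)) = ((-4*(-3)*6)*(-38))*(6 + (2 + 1)) = ((12*6)*(-38))*(6 + 3) = (72*(-38))*9 = -2736*9 = -24624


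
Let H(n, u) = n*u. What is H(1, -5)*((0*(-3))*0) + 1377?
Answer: 1377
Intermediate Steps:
H(1, -5)*((0*(-3))*0) + 1377 = (1*(-5))*((0*(-3))*0) + 1377 = -0*0 + 1377 = -5*0 + 1377 = 0 + 1377 = 1377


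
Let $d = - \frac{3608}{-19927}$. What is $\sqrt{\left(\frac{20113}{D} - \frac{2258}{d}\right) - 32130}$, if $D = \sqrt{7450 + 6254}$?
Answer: $\frac{\sqrt{-106480934022983157 + 7007890388169 \sqrt{3426}}}{1545126} \approx 210.78 i$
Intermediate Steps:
$D = 2 \sqrt{3426}$ ($D = \sqrt{13704} = 2 \sqrt{3426} \approx 117.06$)
$d = \frac{3608}{19927}$ ($d = \left(-3608\right) \left(- \frac{1}{19927}\right) = \frac{3608}{19927} \approx 0.18106$)
$\sqrt{\left(\frac{20113}{D} - \frac{2258}{d}\right) - 32130} = \sqrt{\left(\frac{20113}{2 \sqrt{3426}} - \frac{2258}{\frac{3608}{19927}}\right) - 32130} = \sqrt{\left(20113 \frac{\sqrt{3426}}{6852} - \frac{22497583}{1804}\right) - 32130} = \sqrt{\left(\frac{20113 \sqrt{3426}}{6852} - \frac{22497583}{1804}\right) - 32130} = \sqrt{\left(- \frac{22497583}{1804} + \frac{20113 \sqrt{3426}}{6852}\right) - 32130} = \sqrt{- \frac{80460103}{1804} + \frac{20113 \sqrt{3426}}{6852}}$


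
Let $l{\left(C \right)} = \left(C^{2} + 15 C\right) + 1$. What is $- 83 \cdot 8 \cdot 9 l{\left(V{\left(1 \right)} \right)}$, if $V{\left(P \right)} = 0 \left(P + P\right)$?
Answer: $-5976$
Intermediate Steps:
$V{\left(P \right)} = 0$ ($V{\left(P \right)} = 0 \cdot 2 P = 0$)
$l{\left(C \right)} = 1 + C^{2} + 15 C$
$- 83 \cdot 8 \cdot 9 l{\left(V{\left(1 \right)} \right)} = - 83 \cdot 8 \cdot 9 \left(1 + 0^{2} + 15 \cdot 0\right) = \left(-83\right) 72 \left(1 + 0 + 0\right) = \left(-5976\right) 1 = -5976$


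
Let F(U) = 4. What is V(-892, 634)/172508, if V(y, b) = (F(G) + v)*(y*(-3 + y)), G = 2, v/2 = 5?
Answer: 399170/6161 ≈ 64.790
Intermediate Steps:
v = 10 (v = 2*5 = 10)
V(y, b) = 14*y*(-3 + y) (V(y, b) = (4 + 10)*(y*(-3 + y)) = 14*(y*(-3 + y)) = 14*y*(-3 + y))
V(-892, 634)/172508 = (14*(-892)*(-3 - 892))/172508 = (14*(-892)*(-895))*(1/172508) = 11176760*(1/172508) = 399170/6161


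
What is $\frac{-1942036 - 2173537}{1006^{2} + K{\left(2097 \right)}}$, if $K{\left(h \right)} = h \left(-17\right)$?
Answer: $- \frac{4115573}{976387} \approx -4.2151$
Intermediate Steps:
$K{\left(h \right)} = - 17 h$
$\frac{-1942036 - 2173537}{1006^{2} + K{\left(2097 \right)}} = \frac{-1942036 - 2173537}{1006^{2} - 35649} = - \frac{4115573}{1012036 - 35649} = - \frac{4115573}{976387}$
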